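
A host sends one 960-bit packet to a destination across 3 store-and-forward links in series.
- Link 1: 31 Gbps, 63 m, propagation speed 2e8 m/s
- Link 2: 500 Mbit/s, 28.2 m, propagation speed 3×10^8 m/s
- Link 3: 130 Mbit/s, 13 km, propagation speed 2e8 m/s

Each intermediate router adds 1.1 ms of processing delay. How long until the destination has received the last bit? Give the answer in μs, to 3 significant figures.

Transmission delays (L/R per hop): 0.0309677, 1.92, 7.38462 μs; sum = 9.33558 μs.
Propagation delays (d/s per hop): 0.315, 0.094, 65 μs; sum = 65.409 μs.
Processing at 2 router(s): 2 × 1.1 ms = 2200 μs.
End-to-end = 2270 μs.

2270 μs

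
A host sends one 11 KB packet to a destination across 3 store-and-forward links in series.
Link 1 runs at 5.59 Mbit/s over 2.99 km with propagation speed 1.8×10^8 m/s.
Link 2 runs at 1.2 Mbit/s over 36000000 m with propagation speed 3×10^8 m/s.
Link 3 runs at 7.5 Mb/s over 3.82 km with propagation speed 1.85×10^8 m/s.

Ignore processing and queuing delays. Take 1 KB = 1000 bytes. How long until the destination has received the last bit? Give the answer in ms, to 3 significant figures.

L = 88000 bits.
Transmission delays (L/R per hop): 15.7424, 73.3333, 11.7333 ms; sum = 100.809 ms.
Propagation delays (d/s per hop): 0.0166111, 120, 0.0206486 ms; sum = 120.037 ms.
End-to-end = 221 ms.

221 ms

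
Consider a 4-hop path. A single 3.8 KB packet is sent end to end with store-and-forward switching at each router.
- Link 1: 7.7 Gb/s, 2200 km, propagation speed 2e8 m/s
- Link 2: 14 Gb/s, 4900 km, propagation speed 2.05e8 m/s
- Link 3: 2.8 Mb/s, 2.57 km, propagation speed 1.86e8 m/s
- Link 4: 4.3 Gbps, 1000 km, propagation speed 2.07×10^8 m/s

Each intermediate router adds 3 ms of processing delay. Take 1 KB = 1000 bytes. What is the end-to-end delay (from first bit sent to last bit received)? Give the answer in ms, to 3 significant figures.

L = 30400 bits.
Transmission delays (L/R per hop): 0.00394805, 0.00217143, 10.8571, 0.00706977 ms; sum = 10.8703 ms.
Propagation delays (d/s per hop): 11, 23.9024, 0.0138172, 4.83092 ms; sum = 39.7472 ms.
Processing at 3 router(s): 3 × 3 ms = 9 ms.
End-to-end = 59.6 ms.

59.6 ms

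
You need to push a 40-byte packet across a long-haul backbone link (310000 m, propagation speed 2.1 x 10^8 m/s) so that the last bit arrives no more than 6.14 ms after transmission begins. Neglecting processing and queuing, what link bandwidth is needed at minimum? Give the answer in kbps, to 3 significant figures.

68.6 kbps

L = 320 bits.
Propagation delay = 310000 / 210000000 = 1.47619 ms.
Transmission budget = 6.14 − 1.47619 = 4.66381 ms.
R ≥ L / t_tx = 320 bits / 0.00466381 s = 68.6 kbps.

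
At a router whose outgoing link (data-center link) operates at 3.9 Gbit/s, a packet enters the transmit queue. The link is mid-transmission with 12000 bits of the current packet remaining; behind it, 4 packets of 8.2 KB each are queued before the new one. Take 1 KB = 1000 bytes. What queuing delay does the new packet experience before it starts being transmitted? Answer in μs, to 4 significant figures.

70.36 μs

Each queued packet: L/R = 65600/3900000000 = 16.8205 μs.
4 queued → 67.2821 μs.
Plus remaining 12000 bits of current packet: 3.07692 μs.
Queuing delay = 70.36 μs.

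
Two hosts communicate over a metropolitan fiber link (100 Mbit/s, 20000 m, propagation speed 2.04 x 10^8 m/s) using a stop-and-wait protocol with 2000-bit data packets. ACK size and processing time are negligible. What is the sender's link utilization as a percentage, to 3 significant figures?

9.26 %

t_tx = L/R = 2000/100000000 = 2e-05 s.
t_prop = 20000/204000000 = 9.80392e-05 s; RTT = 0.000196078 s.
Cycle = t_tx + RTT = 0.000216078 s.
Utilization = t_tx / cycle = 2e-05/0.000216078 = 9.26 %.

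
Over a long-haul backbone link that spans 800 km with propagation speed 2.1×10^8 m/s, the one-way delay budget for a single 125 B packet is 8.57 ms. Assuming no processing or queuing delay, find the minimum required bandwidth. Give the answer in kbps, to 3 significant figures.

210 kbps

L = 1000 bits.
Propagation delay = 800000 / 210000000 = 3.80952 ms.
Transmission budget = 8.57 − 3.80952 = 4.76048 ms.
R ≥ L / t_tx = 1000 bits / 0.00476048 s = 210 kbps.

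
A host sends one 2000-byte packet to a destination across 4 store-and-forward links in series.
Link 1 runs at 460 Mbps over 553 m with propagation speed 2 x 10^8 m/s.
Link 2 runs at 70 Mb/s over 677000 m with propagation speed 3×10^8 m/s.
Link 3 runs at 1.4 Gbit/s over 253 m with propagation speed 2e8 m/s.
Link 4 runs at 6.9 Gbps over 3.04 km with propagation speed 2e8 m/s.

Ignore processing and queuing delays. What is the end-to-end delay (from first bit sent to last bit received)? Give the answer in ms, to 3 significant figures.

L = 2000 × 8 = 16000 bits.
Transmission delays (L/R per hop): 0.0347826, 0.228571, 0.0114286, 0.00231884 ms; sum = 0.277101 ms.
Propagation delays (d/s per hop): 0.002765, 2.25667, 0.001265, 0.0152 ms; sum = 2.2759 ms.
End-to-end = 2.55 ms.

2.55 ms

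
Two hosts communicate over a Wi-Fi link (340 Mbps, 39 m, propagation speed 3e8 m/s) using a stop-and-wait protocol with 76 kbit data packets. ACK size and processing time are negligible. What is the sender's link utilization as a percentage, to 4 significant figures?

t_tx = L/R = 76000/340000000 = 0.000223529 s.
t_prop = 39/300000000 = 1.3e-07 s; RTT = 2.6e-07 s.
Cycle = t_tx + RTT = 0.000223789 s.
Utilization = t_tx / cycle = 0.000223529/0.000223789 = 99.88 %.

99.88 %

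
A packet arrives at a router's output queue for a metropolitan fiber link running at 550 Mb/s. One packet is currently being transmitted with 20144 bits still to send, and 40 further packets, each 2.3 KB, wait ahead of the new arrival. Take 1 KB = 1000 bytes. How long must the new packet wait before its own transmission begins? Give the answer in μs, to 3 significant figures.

Each queued packet: L/R = 18400/550000000 = 33.4545 μs.
40 queued → 1338.18 μs.
Plus remaining 20144 bits of current packet: 36.6255 μs.
Queuing delay = 1370 μs.

1370 μs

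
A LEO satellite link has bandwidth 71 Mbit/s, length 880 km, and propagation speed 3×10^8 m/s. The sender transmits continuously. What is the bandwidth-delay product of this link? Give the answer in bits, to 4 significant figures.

208300 bits

Propagation delay = 880000 / 300000000 = 0.00293333 s.
BDP = R × t_prop = 71000000 × 0.00293333 = 208267 bits.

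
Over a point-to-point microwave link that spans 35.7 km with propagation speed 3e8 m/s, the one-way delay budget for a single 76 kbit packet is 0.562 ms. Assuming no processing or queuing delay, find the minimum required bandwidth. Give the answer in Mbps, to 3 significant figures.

172 Mbps

Propagation delay = 35700 / 300000000 = 0.119 ms.
Transmission budget = 0.562 − 0.119 = 0.443 ms.
R ≥ L / t_tx = 76000 bits / 0.000443 s = 172 Mbps.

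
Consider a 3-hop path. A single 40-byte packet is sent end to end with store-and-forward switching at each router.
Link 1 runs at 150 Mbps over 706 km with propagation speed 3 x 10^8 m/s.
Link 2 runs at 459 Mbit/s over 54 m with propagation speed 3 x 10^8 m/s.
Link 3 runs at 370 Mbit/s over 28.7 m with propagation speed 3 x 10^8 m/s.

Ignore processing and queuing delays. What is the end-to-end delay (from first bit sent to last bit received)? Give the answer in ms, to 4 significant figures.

2.357 ms

L = 40 × 8 = 320 bits.
Transmission delays (L/R per hop): 0.00213333, 0.000697168, 0.000864865 ms; sum = 0.00369537 ms.
Propagation delays (d/s per hop): 2.35333, 0.00018, 9.56667e-05 ms; sum = 2.35361 ms.
End-to-end = 2.357 ms.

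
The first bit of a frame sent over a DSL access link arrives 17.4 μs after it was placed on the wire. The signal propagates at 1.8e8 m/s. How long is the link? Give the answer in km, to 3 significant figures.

d = s × t_prop = 180000000 × 1.74e-05 = 3.13 km.

3.13 km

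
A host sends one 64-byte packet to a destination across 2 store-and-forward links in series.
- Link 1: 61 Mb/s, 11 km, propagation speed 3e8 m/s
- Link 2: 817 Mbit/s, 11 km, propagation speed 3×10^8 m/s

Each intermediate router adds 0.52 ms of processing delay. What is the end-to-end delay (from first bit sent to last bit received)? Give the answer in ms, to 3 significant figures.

L = 64 × 8 = 512 bits.
Transmission delays (L/R per hop): 0.00839344, 0.000626683 ms; sum = 0.00902013 ms.
Propagation delays (d/s per hop): 0.0366667, 0.0366667 ms; sum = 0.0733333 ms.
Processing at 1 router(s): 1 × 0.52 ms = 0.52 ms.
End-to-end = 0.602 ms.

0.602 ms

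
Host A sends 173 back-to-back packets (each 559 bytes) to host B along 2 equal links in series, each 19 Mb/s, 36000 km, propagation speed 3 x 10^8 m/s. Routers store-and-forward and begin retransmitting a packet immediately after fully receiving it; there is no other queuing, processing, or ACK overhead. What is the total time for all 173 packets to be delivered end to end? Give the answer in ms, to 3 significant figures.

Per-hop transmission t_tx = L/R = 4472/19000000 = 0.235368 ms.
Per-hop propagation t_prop = 36000000/300000000 = 120 ms.
Pipeline fill: first packet needs 2·t_tx to clear all hops; remaining 172 packets each add one t_tx.
Total = (2+173-1)·t_tx + 2·t_prop = 174·0.235368 + 2·120 = 281 ms.

281 ms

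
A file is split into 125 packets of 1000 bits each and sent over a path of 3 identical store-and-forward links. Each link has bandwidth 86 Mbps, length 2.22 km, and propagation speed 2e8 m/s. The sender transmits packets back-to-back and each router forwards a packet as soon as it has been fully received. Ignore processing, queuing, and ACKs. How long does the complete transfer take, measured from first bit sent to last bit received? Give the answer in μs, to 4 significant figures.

Per-hop transmission t_tx = L/R = 1000/86000000 = 11.6279 μs.
Per-hop propagation t_prop = 2220/200000000 = 11.1 μs.
Pipeline fill: first packet needs 3·t_tx to clear all hops; remaining 124 packets each add one t_tx.
Total = (3+125-1)·t_tx + 3·t_prop = 127·11.6279 + 3·11.1 = 1510 μs.

1510 μs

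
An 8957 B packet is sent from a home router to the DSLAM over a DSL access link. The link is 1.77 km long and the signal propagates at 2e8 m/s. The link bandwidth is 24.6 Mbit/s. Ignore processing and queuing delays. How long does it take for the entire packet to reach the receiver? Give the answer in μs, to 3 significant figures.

L = 8957 × 8 = 71656 bits.
Transmission delay = L/R = 71656 / 24600000 = 2912.85 μs.
Propagation delay = d/s = 1770 m / 200000000 m/s = 8.85 μs.
Total = 2920 μs.

2920 μs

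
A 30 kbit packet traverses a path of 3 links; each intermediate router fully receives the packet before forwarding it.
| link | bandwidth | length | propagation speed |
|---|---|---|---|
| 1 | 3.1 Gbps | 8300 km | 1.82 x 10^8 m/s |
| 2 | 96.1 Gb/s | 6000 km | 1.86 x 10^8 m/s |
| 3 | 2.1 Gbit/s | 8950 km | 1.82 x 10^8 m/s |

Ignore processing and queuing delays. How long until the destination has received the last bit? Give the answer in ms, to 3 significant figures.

127 ms

L = 30000 bits.
Transmission delays (L/R per hop): 0.00967742, 0.000312175, 0.0142857 ms; sum = 0.0242753 ms.
Propagation delays (d/s per hop): 45.6044, 32.2581, 49.1758 ms; sum = 127.038 ms.
End-to-end = 127 ms.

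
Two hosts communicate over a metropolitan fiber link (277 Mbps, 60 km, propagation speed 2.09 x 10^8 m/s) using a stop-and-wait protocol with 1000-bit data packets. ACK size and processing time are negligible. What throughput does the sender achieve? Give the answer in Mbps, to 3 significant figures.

t_tx = L/R = 1000/277000000 = 3.61011e-06 s.
t_prop = 60000/209000000 = 0.000287081 s; RTT = 0.000574163 s.
Cycle = t_tx + RTT = 0.000577773 s.
Throughput = L / cycle = 1000 / 0.000577773 = 1.73 Mbps.

1.73 Mbps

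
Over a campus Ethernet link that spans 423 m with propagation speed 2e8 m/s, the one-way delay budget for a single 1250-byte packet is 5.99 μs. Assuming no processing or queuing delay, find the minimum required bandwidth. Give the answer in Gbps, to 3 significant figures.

2.58 Gbps

L = 10000 bits.
Propagation delay = 423 / 200000000 = 2.115 μs.
Transmission budget = 5.99 − 2.115 = 3.875 μs.
R ≥ L / t_tx = 10000 bits / 3.875e-06 s = 2.58 Gbps.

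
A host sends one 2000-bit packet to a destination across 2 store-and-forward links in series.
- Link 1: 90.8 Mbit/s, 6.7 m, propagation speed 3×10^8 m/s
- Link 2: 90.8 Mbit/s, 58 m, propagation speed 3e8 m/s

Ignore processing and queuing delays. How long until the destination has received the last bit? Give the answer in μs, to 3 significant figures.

44.3 μs

Transmission delay per hop = L/R = 2000/90800000 = 22.0264 μs; 2 hops → 44.0529 μs.
Propagation delays (d/s per hop): 0.0223333, 0.193333 μs; sum = 0.215667 μs.
End-to-end = 44.3 μs.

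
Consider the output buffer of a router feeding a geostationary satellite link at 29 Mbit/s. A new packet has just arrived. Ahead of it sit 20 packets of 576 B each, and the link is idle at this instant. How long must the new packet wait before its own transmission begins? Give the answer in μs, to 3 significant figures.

Each queued packet: L/R = 4608/29000000 = 158.897 μs.
20 queued → 3177.93 μs.
Queuing delay = 3180 μs.

3180 μs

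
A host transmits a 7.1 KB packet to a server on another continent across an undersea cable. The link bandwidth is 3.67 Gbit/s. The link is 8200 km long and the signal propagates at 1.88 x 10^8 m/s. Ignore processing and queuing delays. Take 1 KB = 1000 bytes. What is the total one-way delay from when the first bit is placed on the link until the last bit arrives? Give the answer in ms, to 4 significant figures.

43.63 ms

L = 56800 bits.
Transmission delay = L/R = 56800 / 3670000000 = 0.0154768 ms.
Propagation delay = d/s = 8200000 m / 188000000 m/s = 43.617 ms.
Total = 43.63 ms.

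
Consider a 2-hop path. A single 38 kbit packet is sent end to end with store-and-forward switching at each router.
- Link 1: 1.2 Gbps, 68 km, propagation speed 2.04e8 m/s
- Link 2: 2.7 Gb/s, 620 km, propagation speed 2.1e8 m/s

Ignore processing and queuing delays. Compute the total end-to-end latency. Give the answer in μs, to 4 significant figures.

L = 38000 bits.
Transmission delays (L/R per hop): 31.6667, 14.0741 μs; sum = 45.7407 μs.
Propagation delays (d/s per hop): 333.333, 2952.38 μs; sum = 3285.71 μs.
End-to-end = 3331 μs.

3331 μs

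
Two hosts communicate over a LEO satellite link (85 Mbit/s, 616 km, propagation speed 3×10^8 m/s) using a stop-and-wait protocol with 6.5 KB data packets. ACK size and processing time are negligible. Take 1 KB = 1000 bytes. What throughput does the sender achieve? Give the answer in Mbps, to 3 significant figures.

t_tx = L/R = 52000/85000000 = 0.000611765 s.
t_prop = 616000/300000000 = 0.00205333 s; RTT = 0.00410667 s.
Cycle = t_tx + RTT = 0.00471843 s.
Throughput = L / cycle = 52000 / 0.00471843 = 11.0 Mbps.

11.0 Mbps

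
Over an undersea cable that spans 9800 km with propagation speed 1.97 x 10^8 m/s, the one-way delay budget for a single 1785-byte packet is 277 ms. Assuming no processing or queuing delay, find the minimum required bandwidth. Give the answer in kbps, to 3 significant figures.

L = 14280 bits.
Propagation delay = 9800000 / 197000000 = 49.7462 ms.
Transmission budget = 277 − 49.7462 = 227.254 ms.
R ≥ L / t_tx = 14280 bits / 0.227254 s = 62.8 kbps.

62.8 kbps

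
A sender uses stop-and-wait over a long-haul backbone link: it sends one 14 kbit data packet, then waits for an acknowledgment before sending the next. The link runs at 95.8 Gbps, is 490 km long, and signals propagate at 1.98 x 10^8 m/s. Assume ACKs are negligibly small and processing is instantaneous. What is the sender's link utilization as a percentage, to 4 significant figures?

0.002952 %

t_tx = L/R = 14000/95800000000 = 1.46138e-07 s.
t_prop = 490000/198000000 = 0.00247475 s; RTT = 0.00494949 s.
Cycle = t_tx + RTT = 0.00494964 s.
Utilization = t_tx / cycle = 1.46138e-07/0.00494964 = 0.002952 %.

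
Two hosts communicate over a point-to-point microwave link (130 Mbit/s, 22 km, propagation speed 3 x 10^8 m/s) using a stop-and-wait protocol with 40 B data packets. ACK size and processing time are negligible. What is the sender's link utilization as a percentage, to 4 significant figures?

t_tx = L/R = 320/130000000 = 2.46154e-06 s.
t_prop = 22000/300000000 = 7.33333e-05 s; RTT = 0.000146667 s.
Cycle = t_tx + RTT = 0.000149128 s.
Utilization = t_tx / cycle = 2.46154e-06/0.000149128 = 1.651 %.

1.651 %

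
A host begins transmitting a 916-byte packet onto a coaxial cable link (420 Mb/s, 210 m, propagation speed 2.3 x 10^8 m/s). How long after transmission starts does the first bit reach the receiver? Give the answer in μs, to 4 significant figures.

First bit experiences only propagation delay: d/s = 210/2.3e+08 = 0.9130 μs.

0.9130 μs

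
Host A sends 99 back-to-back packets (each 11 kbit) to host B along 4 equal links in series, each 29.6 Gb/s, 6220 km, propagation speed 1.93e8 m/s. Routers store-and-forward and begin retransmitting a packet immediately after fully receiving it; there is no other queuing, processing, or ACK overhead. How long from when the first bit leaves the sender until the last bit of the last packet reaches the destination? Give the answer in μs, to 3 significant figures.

129000 μs

Per-hop transmission t_tx = L/R = 11000/29600000000 = 0.371622 μs.
Per-hop propagation t_prop = 6220000/193000000 = 32228 μs.
Pipeline fill: first packet needs 4·t_tx to clear all hops; remaining 98 packets each add one t_tx.
Total = (4+99-1)·t_tx + 4·t_prop = 102·0.371622 + 4·32228 = 129000 μs.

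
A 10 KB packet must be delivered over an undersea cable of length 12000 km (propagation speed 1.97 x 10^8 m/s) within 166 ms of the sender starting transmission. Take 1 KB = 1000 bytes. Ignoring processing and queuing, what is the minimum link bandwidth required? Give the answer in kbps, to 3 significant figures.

L = 80000 bits.
Propagation delay = 12000000 / 197000000 = 60.9137 ms.
Transmission budget = 166 − 60.9137 = 105.086 ms.
R ≥ L / t_tx = 80000 bits / 0.105086 s = 761 kbps.

761 kbps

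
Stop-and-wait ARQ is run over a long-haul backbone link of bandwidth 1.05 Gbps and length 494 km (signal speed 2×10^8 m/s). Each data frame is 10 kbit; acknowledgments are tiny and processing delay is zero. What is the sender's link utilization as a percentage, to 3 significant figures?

t_tx = L/R = 10000/1050000000 = 9.52381e-06 s.
t_prop = 494000/200000000 = 0.00247 s; RTT = 0.00494 s.
Cycle = t_tx + RTT = 0.00494952 s.
Utilization = t_tx / cycle = 9.52381e-06/0.00494952 = 0.192 %.

0.192 %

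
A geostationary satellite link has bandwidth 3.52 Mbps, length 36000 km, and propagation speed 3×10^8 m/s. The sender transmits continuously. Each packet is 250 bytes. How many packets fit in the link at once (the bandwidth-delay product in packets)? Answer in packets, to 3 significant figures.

Propagation delay = 36000000 / 300000000 = 0.12 s.
BDP = R × t_prop = 3520000 × 0.12 = 422400 bits.
In packets of 2000 bits: 211 packets.

211 packets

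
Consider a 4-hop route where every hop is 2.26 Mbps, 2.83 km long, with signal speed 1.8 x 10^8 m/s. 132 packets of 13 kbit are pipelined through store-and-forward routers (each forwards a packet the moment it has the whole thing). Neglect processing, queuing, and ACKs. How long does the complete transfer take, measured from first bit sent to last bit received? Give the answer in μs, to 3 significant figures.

Per-hop transmission t_tx = L/R = 13000/2260000 = 5752.21 μs.
Per-hop propagation t_prop = 2830/180000000 = 15.7222 μs.
Pipeline fill: first packet needs 4·t_tx to clear all hops; remaining 131 packets each add one t_tx.
Total = (4+132-1)·t_tx + 4·t_prop = 135·5752.21 + 4·15.7222 = 777000 μs.

777000 μs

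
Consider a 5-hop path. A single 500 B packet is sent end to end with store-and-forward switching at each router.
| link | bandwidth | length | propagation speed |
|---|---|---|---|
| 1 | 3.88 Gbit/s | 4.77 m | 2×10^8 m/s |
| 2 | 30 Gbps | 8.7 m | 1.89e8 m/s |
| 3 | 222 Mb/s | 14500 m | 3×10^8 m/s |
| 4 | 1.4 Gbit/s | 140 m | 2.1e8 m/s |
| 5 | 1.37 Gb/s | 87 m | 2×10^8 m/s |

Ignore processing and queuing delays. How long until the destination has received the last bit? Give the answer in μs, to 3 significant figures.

L = 500 × 8 = 4000 bits.
Transmission delays (L/R per hop): 1.03093, 0.133333, 18.018, 2.85714, 2.91971 μs; sum = 24.9591 μs.
Propagation delays (d/s per hop): 0.02385, 0.0460317, 48.3333, 0.666667, 0.435 μs; sum = 49.5049 μs.
End-to-end = 74.5 μs.

74.5 μs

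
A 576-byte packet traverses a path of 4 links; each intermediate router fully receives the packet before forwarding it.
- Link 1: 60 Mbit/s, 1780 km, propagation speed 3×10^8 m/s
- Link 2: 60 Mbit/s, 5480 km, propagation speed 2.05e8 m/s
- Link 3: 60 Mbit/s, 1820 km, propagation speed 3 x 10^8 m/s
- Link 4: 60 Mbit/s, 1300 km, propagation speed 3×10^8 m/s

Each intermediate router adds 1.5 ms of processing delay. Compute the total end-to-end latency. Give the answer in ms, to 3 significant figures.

L = 576 × 8 = 4608 bits.
Transmission delay per hop = L/R = 4608/60000000 = 0.0768 ms; 4 hops → 0.3072 ms.
Propagation delays (d/s per hop): 5.93333, 26.7317, 6.06667, 4.33333 ms; sum = 43.065 ms.
Processing at 3 router(s): 3 × 1.5 ms = 4.5 ms.
End-to-end = 47.9 ms.

47.9 ms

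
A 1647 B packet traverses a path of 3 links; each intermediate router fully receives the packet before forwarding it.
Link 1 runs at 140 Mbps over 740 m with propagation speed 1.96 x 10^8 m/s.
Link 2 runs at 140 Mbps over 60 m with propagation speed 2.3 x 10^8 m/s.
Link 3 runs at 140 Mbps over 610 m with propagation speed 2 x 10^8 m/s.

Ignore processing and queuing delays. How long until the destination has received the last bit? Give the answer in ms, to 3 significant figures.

L = 1647 × 8 = 13176 bits.
Transmission delay per hop = L/R = 13176/140000000 = 0.0941143 ms; 3 hops → 0.282343 ms.
Propagation delays (d/s per hop): 0.00377551, 0.00026087, 0.00305 ms; sum = 0.00708638 ms.
End-to-end = 0.289 ms.

0.289 ms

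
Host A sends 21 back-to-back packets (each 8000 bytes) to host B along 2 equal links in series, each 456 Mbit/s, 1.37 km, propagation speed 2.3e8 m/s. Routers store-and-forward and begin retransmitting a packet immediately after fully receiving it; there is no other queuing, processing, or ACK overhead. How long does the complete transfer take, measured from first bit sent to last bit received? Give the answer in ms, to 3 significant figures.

3.10 ms

Per-hop transmission t_tx = L/R = 64000/456000000 = 0.140351 ms.
Per-hop propagation t_prop = 1370/2.3e+08 = 0.00595652 ms.
Pipeline fill: first packet needs 2·t_tx to clear all hops; remaining 20 packets each add one t_tx.
Total = (2+21-1)·t_tx + 2·t_prop = 22·0.140351 + 2·0.00595652 = 3.10 ms.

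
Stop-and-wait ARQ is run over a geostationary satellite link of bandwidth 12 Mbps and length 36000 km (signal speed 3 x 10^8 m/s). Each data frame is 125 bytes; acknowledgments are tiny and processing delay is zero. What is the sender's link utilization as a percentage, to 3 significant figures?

t_tx = L/R = 1000/12000000 = 8.33333e-05 s.
t_prop = 36000000/300000000 = 0.12 s; RTT = 0.24 s.
Cycle = t_tx + RTT = 0.240083 s.
Utilization = t_tx / cycle = 8.33333e-05/0.240083 = 0.0347 %.

0.0347 %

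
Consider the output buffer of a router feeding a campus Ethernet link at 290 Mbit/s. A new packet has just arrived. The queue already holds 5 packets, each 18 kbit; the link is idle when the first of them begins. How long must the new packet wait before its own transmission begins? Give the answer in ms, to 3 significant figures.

0.310 ms

Each queued packet: L/R = 18000/290000000 = 0.062069 ms.
5 queued → 0.310345 ms.
Queuing delay = 0.310 ms.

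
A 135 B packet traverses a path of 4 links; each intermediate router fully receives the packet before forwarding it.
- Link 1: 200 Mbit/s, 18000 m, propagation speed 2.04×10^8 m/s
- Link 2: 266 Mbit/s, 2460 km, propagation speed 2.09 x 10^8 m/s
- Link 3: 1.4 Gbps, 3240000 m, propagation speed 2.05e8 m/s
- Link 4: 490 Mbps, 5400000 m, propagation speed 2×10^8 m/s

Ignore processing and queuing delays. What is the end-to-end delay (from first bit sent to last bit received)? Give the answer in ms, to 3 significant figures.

L = 135 × 8 = 1080 bits.
Transmission delays (L/R per hop): 0.0054, 0.00406015, 0.000771429, 0.00220408 ms; sum = 0.0124357 ms.
Propagation delays (d/s per hop): 0.0882353, 11.7703, 15.8049, 27 ms; sum = 54.6634 ms.
End-to-end = 54.7 ms.

54.7 ms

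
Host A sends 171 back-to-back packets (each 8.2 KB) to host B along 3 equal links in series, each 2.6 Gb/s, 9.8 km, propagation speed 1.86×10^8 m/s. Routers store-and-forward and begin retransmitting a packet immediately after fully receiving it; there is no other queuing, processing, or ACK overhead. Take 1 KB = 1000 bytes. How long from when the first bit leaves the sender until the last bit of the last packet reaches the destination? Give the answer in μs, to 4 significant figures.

Per-hop transmission t_tx = L/R = 65600/2600000000 = 25.2308 μs.
Per-hop propagation t_prop = 9800/186000000 = 52.6882 μs.
Pipeline fill: first packet needs 3·t_tx to clear all hops; remaining 170 packets each add one t_tx.
Total = (3+171-1)·t_tx + 3·t_prop = 173·25.2308 + 3·52.6882 = 4523 μs.

4523 μs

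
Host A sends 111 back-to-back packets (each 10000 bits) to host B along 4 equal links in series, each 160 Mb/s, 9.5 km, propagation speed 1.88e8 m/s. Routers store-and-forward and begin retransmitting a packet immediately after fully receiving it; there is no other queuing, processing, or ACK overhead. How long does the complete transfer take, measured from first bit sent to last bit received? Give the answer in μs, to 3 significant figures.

7330 μs

Per-hop transmission t_tx = L/R = 10000/160000000 = 62.5 μs.
Per-hop propagation t_prop = 9500/188000000 = 50.5319 μs.
Pipeline fill: first packet needs 4·t_tx to clear all hops; remaining 110 packets each add one t_tx.
Total = (4+111-1)·t_tx + 4·t_prop = 114·62.5 + 4·50.5319 = 7330 μs.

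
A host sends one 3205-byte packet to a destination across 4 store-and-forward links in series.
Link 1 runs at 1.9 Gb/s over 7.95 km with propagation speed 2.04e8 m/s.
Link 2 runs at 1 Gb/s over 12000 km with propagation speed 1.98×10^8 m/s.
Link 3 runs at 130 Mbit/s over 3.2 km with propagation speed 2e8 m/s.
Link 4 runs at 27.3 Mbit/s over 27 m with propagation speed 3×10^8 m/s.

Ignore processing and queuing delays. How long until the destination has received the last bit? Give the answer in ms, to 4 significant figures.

61.84 ms

L = 3205 × 8 = 25640 bits.
Transmission delays (L/R per hop): 0.0134947, 0.02564, 0.197231, 0.939194 ms; sum = 1.17556 ms.
Propagation delays (d/s per hop): 0.0389706, 60.6061, 0.016, 9e-05 ms; sum = 60.6611 ms.
End-to-end = 61.84 ms.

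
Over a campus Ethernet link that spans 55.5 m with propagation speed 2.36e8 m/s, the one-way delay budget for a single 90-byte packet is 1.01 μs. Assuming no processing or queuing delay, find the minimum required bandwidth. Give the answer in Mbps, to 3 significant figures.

L = 720 bits.
Propagation delay = 55.5 / 236000000 = 0.235169 μs.
Transmission budget = 1.01 − 0.235169 = 0.774831 μs.
R ≥ L / t_tx = 720 bits / 7.74831e-07 s = 929 Mbps.

929 Mbps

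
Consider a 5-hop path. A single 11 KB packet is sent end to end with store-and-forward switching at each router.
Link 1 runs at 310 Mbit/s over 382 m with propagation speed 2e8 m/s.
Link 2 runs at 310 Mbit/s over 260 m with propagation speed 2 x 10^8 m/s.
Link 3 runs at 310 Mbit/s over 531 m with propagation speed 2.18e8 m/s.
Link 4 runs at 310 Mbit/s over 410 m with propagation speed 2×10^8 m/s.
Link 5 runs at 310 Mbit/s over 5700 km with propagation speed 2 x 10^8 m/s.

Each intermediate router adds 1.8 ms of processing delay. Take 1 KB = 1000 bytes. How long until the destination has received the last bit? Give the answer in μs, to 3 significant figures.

37100 μs

L = 88000 bits.
Transmission delay per hop = L/R = 88000/310000000 = 283.871 μs; 5 hops → 1419.35 μs.
Propagation delays (d/s per hop): 1.91, 1.3, 2.43578, 2.05, 28500 μs; sum = 28507.7 μs.
Processing at 4 router(s): 4 × 1.8 ms = 7200 μs.
End-to-end = 37100 μs.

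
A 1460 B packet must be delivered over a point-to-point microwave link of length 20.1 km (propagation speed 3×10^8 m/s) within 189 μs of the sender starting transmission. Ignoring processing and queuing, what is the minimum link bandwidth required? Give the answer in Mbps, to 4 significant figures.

L = 11680 bits.
Propagation delay = 20100 / 300000000 = 67 μs.
Transmission budget = 189 − 67 = 122 μs.
R ≥ L / t_tx = 11680 bits / 0.000122 s = 95.74 Mbps.

95.74 Mbps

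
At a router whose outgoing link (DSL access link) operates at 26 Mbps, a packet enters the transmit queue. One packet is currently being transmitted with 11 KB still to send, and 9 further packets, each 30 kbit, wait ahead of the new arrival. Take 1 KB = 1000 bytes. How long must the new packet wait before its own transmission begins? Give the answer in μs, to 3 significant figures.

13800 μs

Each queued packet: L/R = 30000/26000000 = 1153.85 μs.
9 queued → 10384.6 μs.
Plus remaining 88000 bits of current packet: 3384.62 μs.
Queuing delay = 13800 μs.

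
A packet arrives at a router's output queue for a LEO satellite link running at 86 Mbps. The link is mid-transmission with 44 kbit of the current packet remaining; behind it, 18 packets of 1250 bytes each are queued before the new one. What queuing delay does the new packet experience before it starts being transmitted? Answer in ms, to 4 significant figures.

Each queued packet: L/R = 10000/86000000 = 0.116279 ms.
18 queued → 2.09302 ms.
Plus remaining 44000 bits of current packet: 0.511628 ms.
Queuing delay = 2.605 ms.

2.605 ms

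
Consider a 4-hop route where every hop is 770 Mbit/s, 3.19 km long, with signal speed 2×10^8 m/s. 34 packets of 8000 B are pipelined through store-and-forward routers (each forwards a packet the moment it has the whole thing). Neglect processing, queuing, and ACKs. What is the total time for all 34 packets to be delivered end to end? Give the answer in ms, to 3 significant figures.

3.14 ms

Per-hop transmission t_tx = L/R = 64000/770000000 = 0.0831169 ms.
Per-hop propagation t_prop = 3190/200000000 = 0.01595 ms.
Pipeline fill: first packet needs 4·t_tx to clear all hops; remaining 33 packets each add one t_tx.
Total = (4+34-1)·t_tx + 4·t_prop = 37·0.0831169 + 4·0.01595 = 3.14 ms.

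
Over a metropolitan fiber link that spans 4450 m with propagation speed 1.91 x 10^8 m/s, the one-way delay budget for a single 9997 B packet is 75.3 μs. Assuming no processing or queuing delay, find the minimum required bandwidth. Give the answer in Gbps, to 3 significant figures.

L = 79976 bits.
Propagation delay = 4450 / 191000000 = 23.2984 μs.
Transmission budget = 75.3 − 23.2984 = 52.0016 μs.
R ≥ L / t_tx = 79976 bits / 5.20016e-05 s = 1.54 Gbps.

1.54 Gbps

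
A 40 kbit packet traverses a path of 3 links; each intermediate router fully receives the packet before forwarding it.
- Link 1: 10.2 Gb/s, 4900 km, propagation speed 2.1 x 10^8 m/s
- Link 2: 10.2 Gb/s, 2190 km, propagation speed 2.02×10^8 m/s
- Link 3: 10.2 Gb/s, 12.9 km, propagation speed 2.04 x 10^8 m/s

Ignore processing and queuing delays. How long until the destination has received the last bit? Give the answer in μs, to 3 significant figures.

34200 μs

L = 40000 bits.
Transmission delay per hop = L/R = 40000/10200000000 = 3.92157 μs; 3 hops → 11.7647 μs.
Propagation delays (d/s per hop): 23333.3, 10841.6, 63.2353 μs; sum = 34238.2 μs.
End-to-end = 34200 μs.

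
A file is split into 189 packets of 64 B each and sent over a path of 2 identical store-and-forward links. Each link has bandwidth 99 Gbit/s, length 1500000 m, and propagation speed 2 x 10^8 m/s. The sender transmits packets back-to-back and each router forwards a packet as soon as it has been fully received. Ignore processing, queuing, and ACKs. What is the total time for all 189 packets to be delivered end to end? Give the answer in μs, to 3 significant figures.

Per-hop transmission t_tx = L/R = 512/99000000000 = 0.00517172 μs.
Per-hop propagation t_prop = 1500000/200000000 = 7500 μs.
Pipeline fill: first packet needs 2·t_tx to clear all hops; remaining 188 packets each add one t_tx.
Total = (2+189-1)·t_tx + 2·t_prop = 190·0.00517172 + 2·7500 = 15000 μs.

15000 μs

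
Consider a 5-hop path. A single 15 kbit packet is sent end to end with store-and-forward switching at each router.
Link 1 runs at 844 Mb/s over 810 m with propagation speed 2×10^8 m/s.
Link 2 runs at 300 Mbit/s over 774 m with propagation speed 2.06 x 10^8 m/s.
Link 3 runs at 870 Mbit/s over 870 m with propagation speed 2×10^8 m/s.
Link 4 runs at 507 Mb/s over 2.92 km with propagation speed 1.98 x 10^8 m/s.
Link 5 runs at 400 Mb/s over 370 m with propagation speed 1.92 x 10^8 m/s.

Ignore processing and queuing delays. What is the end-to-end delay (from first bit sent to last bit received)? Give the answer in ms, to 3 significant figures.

0.181 ms

L = 15000 bits.
Transmission delays (L/R per hop): 0.0177725, 0.05, 0.0172414, 0.0295858, 0.0375 ms; sum = 0.1521 ms.
Propagation delays (d/s per hop): 0.00405, 0.00375728, 0.00435, 0.0147475, 0.00192708 ms; sum = 0.0288318 ms.
End-to-end = 0.181 ms.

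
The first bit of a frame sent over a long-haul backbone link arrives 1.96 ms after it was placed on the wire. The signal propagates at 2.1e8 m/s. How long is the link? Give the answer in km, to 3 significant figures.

412 km

d = s × t_prop = 210000000 × 0.00196 = 412 km.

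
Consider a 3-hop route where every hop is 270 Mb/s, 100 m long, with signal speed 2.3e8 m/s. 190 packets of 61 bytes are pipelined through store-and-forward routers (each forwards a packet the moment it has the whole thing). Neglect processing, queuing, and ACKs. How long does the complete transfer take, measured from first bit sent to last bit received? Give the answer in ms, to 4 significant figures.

0.3483 ms

Per-hop transmission t_tx = L/R = 488/270000000 = 0.00180741 ms.
Per-hop propagation t_prop = 100/2.3e+08 = 0.000434783 ms.
Pipeline fill: first packet needs 3·t_tx to clear all hops; remaining 189 packets each add one t_tx.
Total = (3+190-1)·t_tx + 3·t_prop = 192·0.00180741 + 3·0.000434783 = 0.3483 ms.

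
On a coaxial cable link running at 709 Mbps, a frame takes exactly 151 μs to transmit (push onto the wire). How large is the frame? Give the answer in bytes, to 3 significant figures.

13400 bytes

L = R × t_tx = 709000000 b/s × 0.000151 s = 107059 bits.
In bytes: 107059 / 8 = 13400 bytes.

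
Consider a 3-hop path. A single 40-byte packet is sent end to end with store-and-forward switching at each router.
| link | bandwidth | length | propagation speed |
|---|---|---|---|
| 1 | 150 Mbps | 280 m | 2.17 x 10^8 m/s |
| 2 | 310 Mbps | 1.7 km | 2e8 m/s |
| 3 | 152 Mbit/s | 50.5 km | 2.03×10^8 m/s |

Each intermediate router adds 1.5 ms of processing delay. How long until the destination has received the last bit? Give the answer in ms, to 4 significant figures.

L = 40 × 8 = 320 bits.
Transmission delays (L/R per hop): 0.00213333, 0.00103226, 0.00210526 ms; sum = 0.00527085 ms.
Propagation delays (d/s per hop): 0.00129032, 0.0085, 0.248768 ms; sum = 0.258559 ms.
Processing at 2 router(s): 2 × 1.5 ms = 3 ms.
End-to-end = 3.264 ms.

3.264 ms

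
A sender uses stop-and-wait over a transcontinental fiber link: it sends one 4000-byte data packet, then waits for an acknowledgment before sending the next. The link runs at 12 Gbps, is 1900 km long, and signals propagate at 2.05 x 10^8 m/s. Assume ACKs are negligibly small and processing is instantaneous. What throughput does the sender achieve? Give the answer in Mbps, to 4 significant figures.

1.726 Mbps

t_tx = L/R = 32000/12000000000 = 2.66667e-06 s.
t_prop = 1900000/2.05e+08 = 0.00926829 s; RTT = 0.0185366 s.
Cycle = t_tx + RTT = 0.0185393 s.
Throughput = L / cycle = 32000 / 0.0185393 = 1.726 Mbps.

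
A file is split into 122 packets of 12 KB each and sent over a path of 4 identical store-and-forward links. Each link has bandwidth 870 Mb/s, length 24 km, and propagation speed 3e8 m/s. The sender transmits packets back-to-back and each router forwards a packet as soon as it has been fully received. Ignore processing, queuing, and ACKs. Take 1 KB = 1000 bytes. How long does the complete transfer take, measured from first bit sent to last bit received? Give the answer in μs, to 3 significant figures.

Per-hop transmission t_tx = L/R = 96000/870000000 = 110.345 μs.
Per-hop propagation t_prop = 24000/300000000 = 80 μs.
Pipeline fill: first packet needs 4·t_tx to clear all hops; remaining 121 packets each add one t_tx.
Total = (4+122-1)·t_tx + 4·t_prop = 125·110.345 + 4·80 = 14100 μs.

14100 μs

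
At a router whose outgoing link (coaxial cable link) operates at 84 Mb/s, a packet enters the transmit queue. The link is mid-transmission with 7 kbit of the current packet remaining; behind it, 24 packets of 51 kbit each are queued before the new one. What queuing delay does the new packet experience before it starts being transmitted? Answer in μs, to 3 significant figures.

Each queued packet: L/R = 51000/84000000 = 607.143 μs.
24 queued → 14571.4 μs.
Plus remaining 7000 bits of current packet: 83.3333 μs.
Queuing delay = 14700 μs.

14700 μs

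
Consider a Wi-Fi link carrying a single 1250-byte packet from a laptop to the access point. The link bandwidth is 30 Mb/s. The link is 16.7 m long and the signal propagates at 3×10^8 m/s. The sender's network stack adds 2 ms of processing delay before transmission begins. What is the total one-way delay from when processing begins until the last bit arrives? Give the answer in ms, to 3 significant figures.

L = 1250 × 8 = 10000 bits.
Transmission delay = L/R = 10000 / 30000000 = 0.333333 ms.
Propagation delay = d/s = 16.7 m / 300000000 m/s = 5.56667e-05 ms.
Plus processing delay 2 ms = 2 ms.
Total = 2.33 ms.

2.33 ms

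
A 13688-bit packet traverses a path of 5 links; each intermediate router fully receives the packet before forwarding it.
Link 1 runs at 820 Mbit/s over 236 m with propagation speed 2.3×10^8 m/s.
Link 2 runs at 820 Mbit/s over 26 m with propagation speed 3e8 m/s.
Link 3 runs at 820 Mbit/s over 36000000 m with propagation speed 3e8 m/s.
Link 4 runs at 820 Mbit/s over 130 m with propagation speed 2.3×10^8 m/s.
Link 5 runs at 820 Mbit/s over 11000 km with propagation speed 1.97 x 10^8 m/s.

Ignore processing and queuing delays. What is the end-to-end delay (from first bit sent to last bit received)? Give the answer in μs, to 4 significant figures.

Transmission delay per hop = L/R = 13688/820000000 = 16.6927 μs; 5 hops → 83.4634 μs.
Propagation delays (d/s per hop): 1.02609, 0.0866667, 120000, 0.565217, 55837.6 μs; sum = 175839 μs.
End-to-end = 175900 μs.

175900 μs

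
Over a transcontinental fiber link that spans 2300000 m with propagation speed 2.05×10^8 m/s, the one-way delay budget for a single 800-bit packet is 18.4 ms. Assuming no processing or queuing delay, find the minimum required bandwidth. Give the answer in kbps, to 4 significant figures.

111.4 kbps

Propagation delay = 2300000 / 2.05e+08 = 11.2195 ms.
Transmission budget = 18.4 − 11.2195 = 7.18049 ms.
R ≥ L / t_tx = 800 bits / 0.00718049 s = 111.4 kbps.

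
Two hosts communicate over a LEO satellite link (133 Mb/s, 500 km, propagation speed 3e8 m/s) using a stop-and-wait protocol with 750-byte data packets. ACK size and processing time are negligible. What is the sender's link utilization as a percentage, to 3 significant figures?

1.34 %

t_tx = L/R = 6000/133000000 = 4.51128e-05 s.
t_prop = 500000/300000000 = 0.00166667 s; RTT = 0.00333333 s.
Cycle = t_tx + RTT = 0.00337845 s.
Utilization = t_tx / cycle = 4.51128e-05/0.00337845 = 1.34 %.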